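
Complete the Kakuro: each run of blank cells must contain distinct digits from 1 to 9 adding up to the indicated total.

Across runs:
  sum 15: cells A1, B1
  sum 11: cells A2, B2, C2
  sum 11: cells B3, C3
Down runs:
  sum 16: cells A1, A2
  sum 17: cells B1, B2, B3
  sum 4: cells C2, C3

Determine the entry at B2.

3

16 in 2 cells must be {7,9}; 4 in 2 cells must be {1,3}.
The 11 across and the 16 down share only 7, so A2 = 7.
Intersecting the 11 across with the 4 down forces C3 = 3.
A1 = 16 − 7 = 9 completes the 16 down.
B1 = 15 − 9 = 6 completes the 15 across.
B2 = 3: the only remaining digit allowed by both the 11 across and the 17 down.
C2 = 11 − 10 = 1 completes the 11 across.
B3 = 11 − 3 = 8 completes the 11 across.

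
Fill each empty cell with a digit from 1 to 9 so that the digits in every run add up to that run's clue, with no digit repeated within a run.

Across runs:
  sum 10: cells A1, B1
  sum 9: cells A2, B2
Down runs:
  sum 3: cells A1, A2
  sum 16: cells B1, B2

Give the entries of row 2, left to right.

2 7

3 in 2 cells must be {1,2}; 16 in 2 cells must be {7,9}.
The 9 across and the 16 down share only 7, so B2 = 7.
B1 = 16 − 7 = 9 completes the 16 down.
A2 = 9 − 7 = 2 completes the 9 across.
A1 = 10 − 9 = 1 completes the 10 across.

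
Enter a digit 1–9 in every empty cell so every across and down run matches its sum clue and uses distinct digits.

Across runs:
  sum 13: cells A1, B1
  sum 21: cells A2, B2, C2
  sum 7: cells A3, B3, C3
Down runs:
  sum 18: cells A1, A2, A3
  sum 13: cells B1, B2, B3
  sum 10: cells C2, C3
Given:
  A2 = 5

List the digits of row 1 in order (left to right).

9, 4

7 in 3 cells must be {1,2,4}.
A3 = 4: the only remaining digit allowed by both the 7 across and the 18 down.
A1 = 18 − 9 = 9 completes the 18 down.
B1 = 13 − 9 = 4 completes the 13 across.
B2 = 7: the only remaining digit allowed by both the 21 across and the 13 down.
C2 = 21 − 12 = 9 completes the 21 across.
B3 = 13 − 11 = 2 completes the 13 down.
C3 = 7 − 6 = 1 completes the 7 across.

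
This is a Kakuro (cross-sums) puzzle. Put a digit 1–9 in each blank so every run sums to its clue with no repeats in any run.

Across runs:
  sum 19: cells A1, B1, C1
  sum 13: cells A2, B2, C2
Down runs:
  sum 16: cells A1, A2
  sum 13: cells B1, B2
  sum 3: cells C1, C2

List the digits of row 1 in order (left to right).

9 8 2

16 in 2 cells must be {7,9}; 3 in 2 cells must be {1,2}.
The 19 across and the 3 down share only 2, so C1 = 2.
C2 = 3 − 2 = 1 completes the 3 down.
Given what's placed, A1 must be 9 to fit the 19 across and 16 down.
B1 = 19 − 11 = 8 completes the 19 across.
A2 = 16 − 9 = 7 completes the 16 down.
B2 = 13 − 8 = 5 completes the 13 across.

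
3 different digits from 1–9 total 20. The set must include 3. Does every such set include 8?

Yes

The only way to make 20 from 3 distinct digits under that restriction is {3,8,9}, which contains 8.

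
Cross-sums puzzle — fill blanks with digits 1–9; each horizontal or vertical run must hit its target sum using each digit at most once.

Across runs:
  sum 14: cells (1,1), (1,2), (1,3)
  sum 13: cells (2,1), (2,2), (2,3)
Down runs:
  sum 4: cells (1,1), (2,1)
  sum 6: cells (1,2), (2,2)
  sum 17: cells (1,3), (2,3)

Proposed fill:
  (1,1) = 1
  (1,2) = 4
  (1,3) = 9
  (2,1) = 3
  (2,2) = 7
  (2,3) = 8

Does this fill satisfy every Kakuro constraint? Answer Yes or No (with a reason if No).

No — the down run (1,2)–(2,2) sums to 11, not 6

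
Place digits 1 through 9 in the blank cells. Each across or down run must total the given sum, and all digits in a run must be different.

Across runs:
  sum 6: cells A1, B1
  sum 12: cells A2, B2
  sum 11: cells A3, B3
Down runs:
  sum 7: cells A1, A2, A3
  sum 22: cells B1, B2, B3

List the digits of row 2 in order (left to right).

4, 8

7 in 3 cells must be {1,2,4}.
The 6 across and the 22 down share only 5, so B1 = 5.
The 12 across and the 7 down share only 4, so A2 = 4.
B2 = 12 − 4 = 8 completes the 12 across.
A3 = 2: the only remaining digit allowed by both the 11 across and the 7 down.
B3 = 11 − 2 = 9 completes the 11 across.
A1 = 6 − 5 = 1 completes the 6 across.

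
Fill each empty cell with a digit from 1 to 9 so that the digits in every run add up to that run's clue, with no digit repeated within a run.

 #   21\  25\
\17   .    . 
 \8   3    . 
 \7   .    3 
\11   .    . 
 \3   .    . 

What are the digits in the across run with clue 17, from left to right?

17 in 2 cells must be {8,9}; 3 in 2 cells must be {1,2}.
R2C2 = 8 − 3 = 5 completes the 8 across.
R3C1 = 7 − 3 = 4 completes the 7 across.
R1C1 = 8: the only remaining digit allowed by both the 17 across and the 21 down.
R1C2 = 17 − 8 = 9 completes the 17 across.

8 9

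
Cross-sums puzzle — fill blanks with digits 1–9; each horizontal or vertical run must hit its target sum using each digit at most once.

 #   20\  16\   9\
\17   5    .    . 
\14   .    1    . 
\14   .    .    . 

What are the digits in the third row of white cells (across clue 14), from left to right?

No cell is forced outright now. R1C2 can only be 8 or 9 (the digits allowed by both its 17 across and its 16 down). If R1C2 = 8: that forces R1C3 = 4, after which R2C3 would have to be in {4,5,6,7,8,9} for the 14 across but in {2,3} for the 9 down — contradiction. So R1C2 = 9.
R1C3 = 17 − 14 = 3 completes the 17 across.
R3C2 = 16 − 10 = 6 completes the 16 down.
R3C1 = 7: the only remaining digit allowed by both the 14 across and the 20 down.
R3C3 = 14 − 13 = 1 completes the 14 across.
R2C1 = 20 − 12 = 8 completes the 20 down.
R2C3 = 14 − 9 = 5 completes the 14 across.

7 6 1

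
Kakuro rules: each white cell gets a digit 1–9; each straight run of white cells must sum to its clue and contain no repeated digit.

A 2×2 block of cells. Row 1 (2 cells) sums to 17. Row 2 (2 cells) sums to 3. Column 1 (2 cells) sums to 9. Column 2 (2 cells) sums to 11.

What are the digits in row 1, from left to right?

17 in 2 cells must be {8,9}; 3 in 2 cells must be {1,2}.
The 17 across and the 9 down share only 8, so (1,1) = 8.
(1,2) = 17 − 8 = 9 completes the 17 across.
(2,1) = 9 − 8 = 1 completes the 9 down.
(2,2) = 3 − 1 = 2 completes the 3 across.

8, 9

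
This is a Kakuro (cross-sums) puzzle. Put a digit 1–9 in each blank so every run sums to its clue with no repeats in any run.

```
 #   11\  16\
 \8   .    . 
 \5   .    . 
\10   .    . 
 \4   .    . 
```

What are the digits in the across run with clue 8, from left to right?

5 3

4 in 2 cells must be {1,3}; 11 in 4 cells must be {1,2,3,5}.
Nothing is forced directly, so branch on R2C1, whose candidates are 1 or 2 or 3. If R2C1 = 2: that forces R2C2 = 3, R4C2 = 1, R4C1 = 3, R3C1 = 1, after which R3C2 would have to be in {9} for the 10 across but in {4,5,7,8} for the 16 down — contradiction. If R2C1 = 3: that forces R2C2 = 2, R4C1 = 1, R4C2 = 3, R3C1 = 2, after which R3C2 would have to be in {8} for the 10 across but in {4,5,6,7} for the 16 down — contradiction. So R2C1 = 1.
R2C2 = 5 − 1 = 4 completes the 5 across.
Given what's placed, R4C1 must be 3 to fit the 4 across and 11 down.
R4C2 = 4 − 3 = 1 completes the 4 across.
R3C1 = 2: the only remaining digit allowed by both the 10 across and the 11 down.
R3C2 = 10 − 2 = 8 completes the 10 across.
R1C1 = 11 − 6 = 5 completes the 11 down.
R1C2 = 8 − 5 = 3 completes the 8 across.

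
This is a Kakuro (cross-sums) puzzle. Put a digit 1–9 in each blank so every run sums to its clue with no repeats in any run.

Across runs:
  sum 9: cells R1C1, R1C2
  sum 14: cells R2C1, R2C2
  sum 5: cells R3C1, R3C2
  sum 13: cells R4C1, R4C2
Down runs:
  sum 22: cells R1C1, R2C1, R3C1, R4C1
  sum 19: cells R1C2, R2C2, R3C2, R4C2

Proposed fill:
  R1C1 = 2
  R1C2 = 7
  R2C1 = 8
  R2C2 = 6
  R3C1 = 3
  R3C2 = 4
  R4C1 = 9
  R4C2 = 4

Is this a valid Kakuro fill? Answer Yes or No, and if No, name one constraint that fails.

No — the down run R1C2–R4C2 sums to 21, not 19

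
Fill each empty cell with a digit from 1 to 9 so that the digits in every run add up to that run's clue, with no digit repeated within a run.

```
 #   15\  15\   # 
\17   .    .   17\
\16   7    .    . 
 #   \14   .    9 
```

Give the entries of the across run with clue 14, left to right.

5 9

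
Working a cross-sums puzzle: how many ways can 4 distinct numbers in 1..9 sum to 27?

4 distinct digits from 1–9 sum between 10 and 30.
Enumerating: {3,7,8,9}, {4,6,8,9}, {5,6,7,9}.

3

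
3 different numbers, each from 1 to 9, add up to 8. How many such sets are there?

2

3 distinct digits from 1–9 sum between 6 and 24.
Enumerating: {1,2,5}, {1,3,4}.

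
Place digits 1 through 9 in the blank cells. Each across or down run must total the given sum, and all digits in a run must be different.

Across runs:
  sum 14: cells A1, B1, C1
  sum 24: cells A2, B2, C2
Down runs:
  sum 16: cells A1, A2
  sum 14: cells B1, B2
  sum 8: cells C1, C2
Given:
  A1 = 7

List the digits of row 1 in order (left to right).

24 in 3 cells must be {7,8,9}; 16 in 2 cells must be {7,9}.
A2 = 16 − 7 = 9 completes the 16 down.
Given what's placed, B2 must be 8 to fit the 24 across and 14 down.
C2 = 24 − 17 = 7 completes the 24 across.
B1 = 14 − 8 = 6 completes the 14 down.
C1 = 14 − 13 = 1 completes the 14 across.

7, 6, 1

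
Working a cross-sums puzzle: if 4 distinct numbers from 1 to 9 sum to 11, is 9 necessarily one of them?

The only way to make 11 from 4 distinct digits is {1,2,3,5}, which does not contain 9.

No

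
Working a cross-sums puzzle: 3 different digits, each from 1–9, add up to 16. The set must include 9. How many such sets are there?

3 distinct digits from 1–9 sum between 6 and 24.
Keeping only sets containing 9.
Enumerating: {1,6,9}, {2,5,9}, {3,4,9}.

3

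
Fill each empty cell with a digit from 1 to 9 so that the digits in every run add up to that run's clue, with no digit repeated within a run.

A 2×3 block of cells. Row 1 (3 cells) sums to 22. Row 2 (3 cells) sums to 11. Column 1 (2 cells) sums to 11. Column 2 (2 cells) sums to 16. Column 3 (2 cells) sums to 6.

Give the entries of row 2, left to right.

16 in 2 cells must be {7,9}.
The 22 across and the 6 down share only 5, so (1,3) = 5.
The 11 across and the 16 down share only 7, so (2,2) = 7.
(2,3) = 6 − 5 = 1 completes the 6 down.
(1,2) = 16 − 7 = 9 completes the 16 down.
(2,1) = 11 − 8 = 3 completes the 11 across.
(1,1) = 22 − 14 = 8 completes the 22 across.

3 7 1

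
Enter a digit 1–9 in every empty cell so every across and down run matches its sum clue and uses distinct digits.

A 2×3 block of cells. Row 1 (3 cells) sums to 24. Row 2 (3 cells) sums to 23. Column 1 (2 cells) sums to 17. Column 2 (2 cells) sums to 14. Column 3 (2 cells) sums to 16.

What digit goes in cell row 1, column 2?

24 in 3 cells must be {7,8,9}; 23 in 3 cells must be {6,8,9}; 17 in 2 cells must be {8,9}.
The 23 across and the 16 down share only 9, so (2,3) = 9.
(1,3) = 16 − 9 = 7 completes the 16 down.
Given what's placed, (2,1) must be 8 to fit the 23 across and 17 down.
(2,2) = 23 − 17 = 6 completes the 23 across.
(1,1) = 17 − 8 = 9 completes the 17 down.
(1,2) = 24 − 16 = 8 completes the 24 across.

8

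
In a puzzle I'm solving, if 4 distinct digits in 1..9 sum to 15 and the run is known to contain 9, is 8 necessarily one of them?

No

The only way to make 15 from 4 distinct digits under that restriction is {1,2,3,9}, which does not contain 8.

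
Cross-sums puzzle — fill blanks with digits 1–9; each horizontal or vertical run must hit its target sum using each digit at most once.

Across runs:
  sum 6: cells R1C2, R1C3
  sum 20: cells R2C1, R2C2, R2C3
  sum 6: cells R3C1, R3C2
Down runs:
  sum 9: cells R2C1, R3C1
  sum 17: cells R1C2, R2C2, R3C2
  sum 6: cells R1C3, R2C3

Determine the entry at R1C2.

Nothing is forced directly, so branch on R2C3, whose candidates are 4 or 5. If R2C3 = 4: that forces R1C3 = 2, R2C1 = 7, R2C2 = 9, R3C1 = 2, after which R3C2 would have to be in {4} for the 6 across but in {1,2,3,5,6,7} for the 17 down — contradiction. So R2C3 = 5.
R1C3 = 6 − 5 = 1 completes the 6 down.
R1C2 = 6 − 1 = 5 completes the 6 across.
R3C2 = 4: the only remaining digit allowed by both the 6 across and the 17 down.
R2C2 = 17 − 9 = 8 completes the 17 down.
R3C1 = 6 − 4 = 2 completes the 6 across.
R2C1 = 20 − 13 = 7 completes the 20 across.

5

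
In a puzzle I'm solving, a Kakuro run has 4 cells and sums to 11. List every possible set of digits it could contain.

{1,2,3,5}

4 distinct digits from 1–9 sum between 10 and 30.
Only one set works: {1,2,3,5}.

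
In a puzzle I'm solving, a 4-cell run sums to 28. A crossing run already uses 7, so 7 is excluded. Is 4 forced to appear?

No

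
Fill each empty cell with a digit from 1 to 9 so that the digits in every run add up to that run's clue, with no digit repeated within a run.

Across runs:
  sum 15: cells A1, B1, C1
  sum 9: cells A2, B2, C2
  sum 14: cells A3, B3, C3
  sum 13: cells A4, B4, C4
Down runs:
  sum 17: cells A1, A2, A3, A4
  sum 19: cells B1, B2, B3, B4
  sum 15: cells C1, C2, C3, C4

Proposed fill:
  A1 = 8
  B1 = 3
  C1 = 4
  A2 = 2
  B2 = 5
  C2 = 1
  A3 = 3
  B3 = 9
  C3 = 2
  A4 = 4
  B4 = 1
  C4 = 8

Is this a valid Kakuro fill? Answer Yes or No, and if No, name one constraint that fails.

No — the down run B1–B4 sums to 18, not 19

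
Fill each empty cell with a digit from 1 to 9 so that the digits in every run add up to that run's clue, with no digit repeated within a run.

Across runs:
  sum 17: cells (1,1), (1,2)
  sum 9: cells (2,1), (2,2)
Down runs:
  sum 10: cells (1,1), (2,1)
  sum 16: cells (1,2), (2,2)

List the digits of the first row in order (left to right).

8 9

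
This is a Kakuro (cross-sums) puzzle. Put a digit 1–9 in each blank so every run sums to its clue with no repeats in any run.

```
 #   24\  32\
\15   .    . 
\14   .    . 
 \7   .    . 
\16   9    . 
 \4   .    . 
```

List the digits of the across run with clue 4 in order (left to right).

1 3

16 in 2 cells must be {7,9}; 4 in 2 cells must be {1,3}.
R4C2 = 16 − 9 = 7 completes the 16 across.
R5C2 = 3: the only remaining digit allowed by both the 4 across and the 32 down.
Given what's placed, R3C2 must be 5 to fit the 7 across and 32 down.
R5C1 = 4 − 3 = 1 completes the 4 across.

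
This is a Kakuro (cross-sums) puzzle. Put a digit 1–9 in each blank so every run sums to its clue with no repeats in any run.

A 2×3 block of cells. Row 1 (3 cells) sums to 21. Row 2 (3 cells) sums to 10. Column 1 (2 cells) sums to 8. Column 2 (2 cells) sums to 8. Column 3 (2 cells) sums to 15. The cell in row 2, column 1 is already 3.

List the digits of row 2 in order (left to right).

(1,1) = 8 − 3 = 5 completes the 8 down.
Given what's placed, (1,2) must be 7 to fit the 21 across and 8 down.
(1,3) = 21 − 12 = 9 completes the 21 across.
(2,2) = 8 − 7 = 1 completes the 8 down.
(2,3) = 10 − 4 = 6 completes the 10 across.

3 1 6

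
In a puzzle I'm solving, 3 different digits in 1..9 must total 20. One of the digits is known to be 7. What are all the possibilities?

{4,7,9}; {5,7,8}

3 distinct digits from 1–9 sum between 6 and 24.
Keeping only sets containing 7.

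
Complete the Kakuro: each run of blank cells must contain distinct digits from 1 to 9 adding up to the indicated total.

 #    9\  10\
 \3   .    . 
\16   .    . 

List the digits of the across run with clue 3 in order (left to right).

3 in 2 cells must be {1,2}; 16 in 2 cells must be {7,9}.
The 16 across and the 9 down share only 7, so R2C1 = 7.
R2C2 = 16 − 7 = 9 completes the 16 across.
R1C1 = 9 − 7 = 2 completes the 9 down.
R1C2 = 3 − 2 = 1 completes the 3 across.

2 1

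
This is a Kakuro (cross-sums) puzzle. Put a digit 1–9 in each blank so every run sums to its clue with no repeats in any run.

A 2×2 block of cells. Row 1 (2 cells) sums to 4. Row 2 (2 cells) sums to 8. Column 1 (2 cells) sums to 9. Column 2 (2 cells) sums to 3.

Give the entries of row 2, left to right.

4 in 2 cells must be {1,3}; 3 in 2 cells must be {1,2}.
The 4 across and the 3 down share only 1, so (1,2) = 1.
(2,2) = 3 − 1 = 2 completes the 3 down.
(1,1) = 4 − 1 = 3 completes the 4 across.
(2,1) = 8 − 2 = 6 completes the 8 across.

6 2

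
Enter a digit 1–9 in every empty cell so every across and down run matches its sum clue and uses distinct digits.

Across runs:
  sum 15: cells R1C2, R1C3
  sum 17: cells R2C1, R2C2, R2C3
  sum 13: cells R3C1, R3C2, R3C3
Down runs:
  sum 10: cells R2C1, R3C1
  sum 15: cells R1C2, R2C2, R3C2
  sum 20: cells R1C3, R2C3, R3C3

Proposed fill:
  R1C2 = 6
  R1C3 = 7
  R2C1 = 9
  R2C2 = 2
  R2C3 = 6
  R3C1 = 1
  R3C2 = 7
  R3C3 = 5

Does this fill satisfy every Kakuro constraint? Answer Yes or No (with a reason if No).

No — the down run R1C3–R3C3 sums to 18, not 20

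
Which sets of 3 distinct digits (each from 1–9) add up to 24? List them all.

3 distinct digits from 1–9 sum between 6 and 24.
Only one set works: {7,8,9}.

{7,8,9}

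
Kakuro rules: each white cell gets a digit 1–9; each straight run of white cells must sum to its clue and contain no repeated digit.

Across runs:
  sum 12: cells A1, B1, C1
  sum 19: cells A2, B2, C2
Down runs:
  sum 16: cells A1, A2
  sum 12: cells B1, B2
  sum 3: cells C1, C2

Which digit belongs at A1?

16 in 2 cells must be {7,9}; 3 in 2 cells must be {1,2}.
The 19 across and the 3 down share only 2, so C2 = 2.
C1 = 3 − 2 = 1 completes the 3 down.
Given what's placed, A2 must be 9 to fit the 19 across and 16 down.
B2 = 19 − 11 = 8 completes the 19 across.
A1 = 16 − 9 = 7 completes the 16 down.
B1 = 12 − 8 = 4 completes the 12 across.

7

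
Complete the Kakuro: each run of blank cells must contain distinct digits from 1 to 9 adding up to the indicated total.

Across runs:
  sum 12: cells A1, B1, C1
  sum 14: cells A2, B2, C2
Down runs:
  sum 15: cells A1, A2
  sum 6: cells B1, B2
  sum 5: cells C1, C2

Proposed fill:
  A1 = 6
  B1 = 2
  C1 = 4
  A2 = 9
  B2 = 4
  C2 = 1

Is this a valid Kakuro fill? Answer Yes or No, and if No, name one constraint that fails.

Across: 6+2+4=12; 9+4+1=14. Down: 6+9=15; 2+4=6; 4+1=5. No digit repeats within any run.

Yes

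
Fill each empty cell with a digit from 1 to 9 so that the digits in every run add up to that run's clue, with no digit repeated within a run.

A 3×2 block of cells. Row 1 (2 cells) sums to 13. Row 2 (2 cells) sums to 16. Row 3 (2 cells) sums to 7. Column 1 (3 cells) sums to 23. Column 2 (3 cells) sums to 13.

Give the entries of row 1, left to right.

8 5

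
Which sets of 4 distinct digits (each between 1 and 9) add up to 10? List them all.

4 distinct digits from 1–9 sum between 10 and 30.
Only one set works: {1,2,3,4}.

{1,2,3,4}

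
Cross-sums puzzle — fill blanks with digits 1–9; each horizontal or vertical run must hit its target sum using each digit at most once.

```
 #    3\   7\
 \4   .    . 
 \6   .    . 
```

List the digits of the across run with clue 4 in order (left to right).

1 3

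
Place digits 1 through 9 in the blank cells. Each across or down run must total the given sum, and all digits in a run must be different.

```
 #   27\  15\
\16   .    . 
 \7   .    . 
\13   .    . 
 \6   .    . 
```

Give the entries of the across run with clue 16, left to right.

9 7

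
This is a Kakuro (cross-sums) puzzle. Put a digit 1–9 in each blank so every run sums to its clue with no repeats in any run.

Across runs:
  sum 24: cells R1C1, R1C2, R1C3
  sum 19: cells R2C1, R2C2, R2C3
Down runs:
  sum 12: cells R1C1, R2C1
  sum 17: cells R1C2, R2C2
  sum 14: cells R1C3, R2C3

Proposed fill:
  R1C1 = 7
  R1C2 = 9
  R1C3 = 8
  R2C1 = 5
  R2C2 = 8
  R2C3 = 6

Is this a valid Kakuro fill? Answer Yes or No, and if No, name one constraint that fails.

Yes

Across: 7+9+8=24; 5+8+6=19. Down: 7+5=12; 9+8=17; 8+6=14. No digit repeats within any run.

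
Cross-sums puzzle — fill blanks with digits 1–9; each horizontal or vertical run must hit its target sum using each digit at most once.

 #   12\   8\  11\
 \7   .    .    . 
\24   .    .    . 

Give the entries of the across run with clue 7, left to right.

4 1 2

7 in 3 cells must be {1,2,4}; 24 in 3 cells must be {7,8,9}.
The 7 across and the 12 down share only 4, so R1C1 = 4.
Given what's placed, R1C3 must be 2 to fit the 7 across and 11 down.
R2C1 = 12 − 4 = 8 completes the 12 down.
R2C2 = 7: the only remaining digit allowed by both the 24 across and the 8 down.
R2C3 = 24 − 15 = 9 completes the 24 across.
R1C2 = 7 − 6 = 1 completes the 7 across.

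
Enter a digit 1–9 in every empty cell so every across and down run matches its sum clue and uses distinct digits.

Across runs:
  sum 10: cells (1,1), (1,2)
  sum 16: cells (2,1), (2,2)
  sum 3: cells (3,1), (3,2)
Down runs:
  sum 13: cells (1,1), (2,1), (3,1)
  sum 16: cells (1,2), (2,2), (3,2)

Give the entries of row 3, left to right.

2 1

16 in 2 cells must be {7,9}; 3 in 2 cells must be {1,2}.
Nothing is forced directly, so branch on (2,1), whose candidates are 7 or 9. If (2,1) = 9: that forces (2,2) = 7, (3,1) = 1, after which (3,2) would have to be in {2} for the 3 across but in {1,3,4,5,6,8} for the 16 down — contradiction. So (2,1) = 7.
(2,2) = 16 − 7 = 9 completes the 16 across.
Nothing is forced directly, so branch on (3,1), whose candidates are 1 or 2. If (3,1) = 1: then (1,1) would have to be in {1,2,3,4,6,7,8,9} for the 10 across but in {5} for the 13 down — contradiction. So (3,1) = 2.
(1,1) = 13 − 9 = 4 completes the 13 down.
(1,2) = 10 − 4 = 6 completes the 10 across.
(3,2) = 3 − 2 = 1 completes the 3 across.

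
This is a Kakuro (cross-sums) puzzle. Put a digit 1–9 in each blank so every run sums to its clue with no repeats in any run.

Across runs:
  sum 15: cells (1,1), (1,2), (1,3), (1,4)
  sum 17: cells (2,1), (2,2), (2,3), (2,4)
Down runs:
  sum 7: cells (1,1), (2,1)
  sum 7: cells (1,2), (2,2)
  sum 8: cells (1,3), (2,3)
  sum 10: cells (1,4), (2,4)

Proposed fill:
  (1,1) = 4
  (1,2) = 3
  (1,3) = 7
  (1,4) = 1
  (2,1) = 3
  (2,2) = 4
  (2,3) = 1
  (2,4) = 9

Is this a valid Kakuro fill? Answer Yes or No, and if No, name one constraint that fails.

Across: 4+3+7+1=15; 3+4+1+9=17. Down: 4+3=7; 3+4=7; 7+1=8; 1+9=10. No digit repeats within any run.

Yes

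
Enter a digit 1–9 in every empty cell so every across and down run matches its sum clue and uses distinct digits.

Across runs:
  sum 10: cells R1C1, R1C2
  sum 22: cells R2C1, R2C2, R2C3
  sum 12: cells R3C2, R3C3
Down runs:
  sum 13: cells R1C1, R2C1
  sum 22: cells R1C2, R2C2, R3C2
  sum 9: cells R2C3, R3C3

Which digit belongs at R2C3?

6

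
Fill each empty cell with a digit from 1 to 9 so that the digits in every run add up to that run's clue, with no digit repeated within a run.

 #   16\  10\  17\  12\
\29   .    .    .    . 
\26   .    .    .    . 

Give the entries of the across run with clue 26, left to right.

29 in 4 cells must be {5,7,8,9}; 16 in 2 cells must be {7,9}; 17 in 2 cells must be {8,9}.
Nothing is forced directly, so branch on R1C1, whose candidates are 7 or 9. If R1C1 = 9: that forces R1C3 = 8, R2C1 = 7, R2C3 = 9, R1C2 = 7, R1C4 = 5, after which R2C2 would have to be in {2,4,6,8} for the 26 across but in {3} for the 10 down — contradiction. So R1C1 = 7.
R2C1 = 16 − 7 = 9 completes the 16 down.
Given what's placed, R2C3 must be 8 to fit the 26 across and 17 down.
R1C3 = 17 − 8 = 9 completes the 17 down.
R1C2 = 8: the only remaining digit allowed by both the 29 across and the 10 down.
R1C4 = 29 − 24 = 5 completes the 29 across.
R2C2 = 10 − 8 = 2 completes the 10 down.
R2C4 = 26 − 19 = 7 completes the 26 across.

9, 2, 8, 7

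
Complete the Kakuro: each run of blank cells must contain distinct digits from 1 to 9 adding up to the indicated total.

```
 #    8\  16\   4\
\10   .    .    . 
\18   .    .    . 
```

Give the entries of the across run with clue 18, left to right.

6 9 3

16 in 2 cells must be {7,9}; 4 in 2 cells must be {1,3}.
The 10 across and the 16 down share only 7, so R1C2 = 7.
Given what's placed, R1C3 must be 1 to fit the 10 across and 4 down.
R2C2 = 16 − 7 = 9 completes the 16 down.
R2C3 = 4 − 1 = 3 completes the 4 down.
R1C1 = 10 − 8 = 2 completes the 10 across.
R2C1 = 18 − 12 = 6 completes the 18 across.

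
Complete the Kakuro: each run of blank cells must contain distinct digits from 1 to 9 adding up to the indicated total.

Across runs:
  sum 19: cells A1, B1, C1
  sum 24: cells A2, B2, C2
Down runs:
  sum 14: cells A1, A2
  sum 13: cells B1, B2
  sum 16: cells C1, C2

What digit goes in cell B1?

24 in 3 cells must be {7,8,9}; 16 in 2 cells must be {7,9}.
Nothing is forced directly, so branch on A2, whose candidates are 8 or 9. If A2 = 9: that forces A1 = 5, after which C1 would have to be in {6,8} for the 19 across but in {7,9} for the 16 down — contradiction. So A2 = 8.
A1 = 14 − 8 = 6 completes the 14 down.
Given what's placed, C1 must be 9 to fit the 19 across and 16 down.
C2 = 16 − 9 = 7 completes the 16 down.
B1 = 19 − 15 = 4 completes the 19 across.
B2 = 24 − 15 = 9 completes the 24 across.

4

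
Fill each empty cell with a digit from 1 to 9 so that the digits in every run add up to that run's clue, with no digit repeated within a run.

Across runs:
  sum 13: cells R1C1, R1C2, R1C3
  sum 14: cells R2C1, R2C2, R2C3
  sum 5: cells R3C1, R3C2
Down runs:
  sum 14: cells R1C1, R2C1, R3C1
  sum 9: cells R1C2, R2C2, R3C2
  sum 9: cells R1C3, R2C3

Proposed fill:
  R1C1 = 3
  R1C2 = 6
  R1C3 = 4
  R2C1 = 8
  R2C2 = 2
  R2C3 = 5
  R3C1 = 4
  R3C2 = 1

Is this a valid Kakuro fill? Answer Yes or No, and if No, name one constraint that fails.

No — the down run R1C1–R3C1 sums to 15, not 14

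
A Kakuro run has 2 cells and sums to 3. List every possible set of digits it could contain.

2 distinct digits from 1–9 sum between 3 and 17.
Only one set works: {1,2}.

{1,2}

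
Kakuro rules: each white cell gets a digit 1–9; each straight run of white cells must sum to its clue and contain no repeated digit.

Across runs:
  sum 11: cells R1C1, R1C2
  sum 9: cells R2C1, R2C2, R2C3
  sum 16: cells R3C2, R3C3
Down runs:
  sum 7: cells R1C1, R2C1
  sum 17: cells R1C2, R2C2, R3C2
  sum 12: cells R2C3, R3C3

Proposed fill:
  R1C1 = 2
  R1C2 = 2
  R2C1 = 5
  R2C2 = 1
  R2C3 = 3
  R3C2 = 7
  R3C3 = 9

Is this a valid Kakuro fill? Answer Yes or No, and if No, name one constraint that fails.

No — the across run R1C1–R1C2 sums to 4, not 11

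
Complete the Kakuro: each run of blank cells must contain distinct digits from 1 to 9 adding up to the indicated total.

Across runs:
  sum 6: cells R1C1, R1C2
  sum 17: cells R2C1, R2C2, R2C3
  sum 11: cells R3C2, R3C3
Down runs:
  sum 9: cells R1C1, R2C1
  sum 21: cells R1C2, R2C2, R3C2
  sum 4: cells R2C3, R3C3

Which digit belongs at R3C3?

4 in 2 cells must be {1,3}.
The 11 across and the 4 down share only 3, so R3C3 = 3.
R2C3 = 4 − 3 = 1 completes the 4 down.
R3C2 = 11 − 3 = 8 completes the 11 across.
R1C2 = 4: the only remaining digit allowed by both the 6 across and the 21 down.
R2C1 = 7: the only remaining digit allowed by both the 17 across and the 9 down.
R2C2 = 17 − 8 = 9 completes the 17 across.
R1C1 = 6 − 4 = 2 completes the 6 across.

3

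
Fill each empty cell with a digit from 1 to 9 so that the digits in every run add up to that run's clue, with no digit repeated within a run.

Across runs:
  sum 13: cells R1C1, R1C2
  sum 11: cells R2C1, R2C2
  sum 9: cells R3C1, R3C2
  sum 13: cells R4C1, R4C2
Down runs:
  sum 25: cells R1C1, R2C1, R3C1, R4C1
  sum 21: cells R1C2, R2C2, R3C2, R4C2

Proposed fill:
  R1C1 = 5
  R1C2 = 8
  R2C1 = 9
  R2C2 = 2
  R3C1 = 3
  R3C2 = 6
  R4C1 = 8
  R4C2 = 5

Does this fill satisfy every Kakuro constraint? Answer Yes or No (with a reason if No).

Yes

Across: 5+8=13; 9+2=11; 3+6=9; 8+5=13. Down: 5+9+3+8=25; 8+2+6+5=21. No digit repeats within any run.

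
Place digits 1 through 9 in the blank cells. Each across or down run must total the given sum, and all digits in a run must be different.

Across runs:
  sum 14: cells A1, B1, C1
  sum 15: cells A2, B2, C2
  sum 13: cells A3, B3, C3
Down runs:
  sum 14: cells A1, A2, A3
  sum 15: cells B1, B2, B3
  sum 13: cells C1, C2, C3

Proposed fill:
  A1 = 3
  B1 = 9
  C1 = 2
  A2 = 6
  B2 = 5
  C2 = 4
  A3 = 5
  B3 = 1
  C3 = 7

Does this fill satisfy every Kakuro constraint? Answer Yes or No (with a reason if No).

Yes

Across: 3+9+2=14; 6+5+4=15; 5+1+7=13. Down: 3+6+5=14; 9+5+1=15; 2+4+7=13. No digit repeats within any run.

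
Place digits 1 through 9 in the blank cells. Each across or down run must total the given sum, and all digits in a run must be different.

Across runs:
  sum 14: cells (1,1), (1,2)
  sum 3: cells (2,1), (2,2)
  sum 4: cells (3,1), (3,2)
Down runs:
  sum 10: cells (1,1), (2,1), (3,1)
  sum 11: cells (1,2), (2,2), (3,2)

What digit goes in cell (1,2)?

3 in 2 cells must be {1,2}; 4 in 2 cells must be {1,3}.
Nothing is forced directly, so branch on (1,1), whose candidates are 5 or 6. If (1,1) = 5: then (1,2) would have to be in {9} for the 14 across but in {1,2,3,4,5,6,7,8} for the 11 down — contradiction. So (1,1) = 6.
(1,2) = 14 − 6 = 8 completes the 14 across.
Given what's placed, (2,1) must be 1 to fit the 3 across and 10 down.
(2,2) = 3 − 1 = 2 completes the 3 across.
(3,1) = 10 − 7 = 3 completes the 10 down.
(3,2) = 4 − 3 = 1 completes the 4 across.

8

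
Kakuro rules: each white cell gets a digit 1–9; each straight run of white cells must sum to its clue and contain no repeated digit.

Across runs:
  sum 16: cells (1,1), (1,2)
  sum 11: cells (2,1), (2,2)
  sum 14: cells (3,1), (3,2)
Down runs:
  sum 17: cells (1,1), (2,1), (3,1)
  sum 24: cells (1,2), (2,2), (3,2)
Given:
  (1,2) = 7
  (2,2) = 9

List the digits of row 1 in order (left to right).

9 7

16 in 2 cells must be {7,9}; 24 in 3 cells must be {7,8,9}.
(1,1) = 16 − 7 = 9 completes the 16 across.
(2,1) = 11 − 9 = 2 completes the 11 across.
(3,1) = 17 − 11 = 6 completes the 17 down.
(3,2) = 14 − 6 = 8 completes the 14 across.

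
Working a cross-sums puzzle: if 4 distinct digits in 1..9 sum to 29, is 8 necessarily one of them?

Yes

The only way to make 29 from 4 distinct digits is {5,7,8,9}, which contains 8.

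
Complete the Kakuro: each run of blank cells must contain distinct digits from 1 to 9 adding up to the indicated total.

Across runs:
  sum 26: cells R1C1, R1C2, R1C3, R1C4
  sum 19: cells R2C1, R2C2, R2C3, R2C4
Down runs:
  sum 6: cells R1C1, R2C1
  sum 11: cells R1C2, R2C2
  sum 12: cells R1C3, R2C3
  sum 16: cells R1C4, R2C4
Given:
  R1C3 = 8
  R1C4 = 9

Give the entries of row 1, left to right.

4 5 8 9

16 in 2 cells must be {7,9}.
R2C3 = 12 − 8 = 4 completes the 12 down.
R2C4 = 16 − 9 = 7 completes the 16 down.
No cell is forced outright now. R2C1 can only be 2 or 5 (the digits allowed by both its 19 across and its 6 down). If R2C1 = 5: then R1C1 would have to be in {2,3,4,5,6,7} for the 26 across but in {1} for the 6 down — contradiction. So R2C1 = 2.
R1C1 = 6 − 2 = 4 completes the 6 down.
R1C2 = 26 − 21 = 5 completes the 26 across.
R2C2 = 19 − 13 = 6 completes the 19 across.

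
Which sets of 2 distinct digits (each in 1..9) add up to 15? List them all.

{6,9}; {7,8}

2 distinct digits from 1–9 sum between 3 and 17.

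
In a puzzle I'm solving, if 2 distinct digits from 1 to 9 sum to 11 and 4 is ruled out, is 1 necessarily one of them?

Counterexample: {2,9} sums to 11 under that restriction without using 1.

No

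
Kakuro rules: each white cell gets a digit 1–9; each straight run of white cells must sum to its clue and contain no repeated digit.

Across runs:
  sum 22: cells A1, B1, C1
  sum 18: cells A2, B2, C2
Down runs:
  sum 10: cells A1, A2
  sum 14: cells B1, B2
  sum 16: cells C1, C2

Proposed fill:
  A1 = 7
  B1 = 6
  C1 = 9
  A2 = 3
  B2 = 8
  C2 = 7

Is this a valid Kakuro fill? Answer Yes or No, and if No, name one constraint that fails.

Yes

Across: 7+6+9=22; 3+8+7=18. Down: 7+3=10; 6+8=14; 9+7=16. No digit repeats within any run.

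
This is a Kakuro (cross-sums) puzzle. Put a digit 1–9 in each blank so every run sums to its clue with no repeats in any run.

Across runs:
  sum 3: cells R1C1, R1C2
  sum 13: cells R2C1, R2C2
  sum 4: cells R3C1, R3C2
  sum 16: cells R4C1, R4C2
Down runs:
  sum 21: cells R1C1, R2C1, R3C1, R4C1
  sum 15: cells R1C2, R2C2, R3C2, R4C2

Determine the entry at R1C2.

2

3 in 2 cells must be {1,2}; 4 in 2 cells must be {1,3}; 16 in 2 cells must be {7,9}.
Nothing is forced directly, so branch on R3C1, whose candidates are 1 or 3. If R3C1 = 1: then R1C1 would have to be in {1,2} for the 3 across but in {3,4,5,6,7,8,9} for the 21 down — contradiction. So R3C1 = 3.
R3C2 = 4 − 3 = 1 completes the 4 across.
Given what's placed, R1C2 must be 2 to fit the 3 across and 15 down.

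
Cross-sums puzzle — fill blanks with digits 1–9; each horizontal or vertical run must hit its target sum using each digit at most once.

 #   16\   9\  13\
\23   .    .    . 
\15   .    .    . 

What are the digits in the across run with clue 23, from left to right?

9, 6, 8

23 in 3 cells must be {6,8,9}; 16 in 2 cells must be {7,9}.
The 23 across and the 16 down share only 9, so R1C1 = 9.
R2C1 = 16 − 9 = 7 completes the 16 down.
Nothing is forced directly, so branch on R2C3, whose candidates are 5 or 6. If R2C3 = 6: then R1C3 would have to be in {6,8} for the 23 across but in {7} for the 13 down — contradiction. So R2C3 = 5.
R1C3 = 13 − 5 = 8 completes the 13 down.
R2C2 = 15 − 12 = 3 completes the 15 across.
R1C2 = 23 − 17 = 6 completes the 23 across.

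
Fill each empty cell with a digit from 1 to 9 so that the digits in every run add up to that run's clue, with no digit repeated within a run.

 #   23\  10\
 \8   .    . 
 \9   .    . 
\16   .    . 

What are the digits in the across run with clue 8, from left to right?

16 in 2 cells must be {7,9}; 23 in 3 cells must be {6,8,9}.
The 8 across and the 23 down share only 6, so R1C1 = 6.
R1C2 = 8 − 6 = 2 completes the 8 across.
Given what's placed, R2C1 must be 8 to fit the 9 across and 23 down.
R2C2 = 9 − 8 = 1 completes the 9 across.
R3C1 = 23 − 14 = 9 completes the 23 down.
R3C2 = 16 − 9 = 7 completes the 16 across.

6, 2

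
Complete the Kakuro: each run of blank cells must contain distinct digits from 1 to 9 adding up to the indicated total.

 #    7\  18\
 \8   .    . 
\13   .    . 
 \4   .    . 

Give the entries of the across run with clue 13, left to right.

4 9

4 in 2 cells must be {1,3}; 7 in 3 cells must be {1,2,4}.
The 13 across and the 7 down share only 4, so R2C1 = 4.
R2C2 = 13 − 4 = 9 completes the 13 across.
Given what's placed, R3C1 must be 1 to fit the 4 across and 7 down.
R3C2 = 4 − 1 = 3 completes the 4 across.
R1C1 = 7 − 5 = 2 completes the 7 down.
R1C2 = 8 − 2 = 6 completes the 8 across.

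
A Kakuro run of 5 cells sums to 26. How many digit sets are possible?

11

5 distinct digits from 1–9 sum between 15 and 35.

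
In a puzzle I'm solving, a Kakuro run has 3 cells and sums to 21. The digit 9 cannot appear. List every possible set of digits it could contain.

{6,7,8}

3 distinct digits from 1–9 sum between 6 and 24.
Dropping sets that contain 9.
Only one set works: {6,7,8}.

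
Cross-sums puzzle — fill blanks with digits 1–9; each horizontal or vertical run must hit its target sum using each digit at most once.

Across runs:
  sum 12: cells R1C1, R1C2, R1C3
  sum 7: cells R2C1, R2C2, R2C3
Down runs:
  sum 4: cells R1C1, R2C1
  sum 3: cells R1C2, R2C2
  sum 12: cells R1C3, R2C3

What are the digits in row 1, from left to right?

7 in 3 cells must be {1,2,4}; 4 in 2 cells must be {1,3}; 3 in 2 cells must be {1,2}.
The 7 across and the 4 down share only 1, so R2C1 = 1.
Given what's placed, R2C2 must be 2 to fit the 7 across and 3 down.
R2C3 = 7 − 3 = 4 completes the 7 across.
R1C1 = 4 − 1 = 3 completes the 4 down.
R1C2 = 3 − 2 = 1 completes the 3 down.
R1C3 = 12 − 4 = 8 completes the 12 across.

3 1 8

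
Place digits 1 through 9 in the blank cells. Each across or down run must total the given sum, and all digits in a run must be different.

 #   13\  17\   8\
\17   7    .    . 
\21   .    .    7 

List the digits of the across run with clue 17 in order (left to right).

7 9 1

17 in 2 cells must be {8,9}.
R1C3 = 8 − 7 = 1 completes the 8 down.
R2C1 = 13 − 7 = 6 completes the 13 down.
R2C2 = 21 − 13 = 8 completes the 21 across.
R1C2 = 17 − 8 = 9 completes the 17 across.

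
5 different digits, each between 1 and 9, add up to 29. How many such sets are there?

8

5 distinct digits from 1–9 sum between 15 and 35.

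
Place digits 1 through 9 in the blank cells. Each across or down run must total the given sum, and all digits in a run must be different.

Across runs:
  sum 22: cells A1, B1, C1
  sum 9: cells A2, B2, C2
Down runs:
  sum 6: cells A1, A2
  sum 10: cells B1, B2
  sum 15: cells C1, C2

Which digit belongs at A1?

The 22 across and the 6 down share only 5, so A1 = 5.
A2 = 6 − 5 = 1 completes the 6 down.
Given what's placed, C2 must be 6 to fit the 9 across and 15 down.
C1 = 15 − 6 = 9 completes the 15 down.
B2 = 9 − 7 = 2 completes the 9 across.
B1 = 22 − 14 = 8 completes the 22 across.

5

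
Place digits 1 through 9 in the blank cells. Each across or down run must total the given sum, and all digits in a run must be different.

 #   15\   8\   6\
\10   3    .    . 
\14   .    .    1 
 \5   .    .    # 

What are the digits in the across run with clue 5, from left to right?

4, 1

R1C3 = 6 − 1 = 5 completes the 6 down.
R3C1 = 4: the only remaining digit allowed by both the 5 across and the 15 down.
R3C2 = 5 − 4 = 1 completes the 5 across.
R1C2 = 10 − 8 = 2 completes the 10 across.
R2C1 = 15 − 7 = 8 completes the 15 down.
R2C2 = 14 − 9 = 5 completes the 14 across.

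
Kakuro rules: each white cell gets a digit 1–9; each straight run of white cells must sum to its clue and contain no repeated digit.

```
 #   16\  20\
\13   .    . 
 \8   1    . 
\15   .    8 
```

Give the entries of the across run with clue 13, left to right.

8 5

R2C2 = 8 − 1 = 7 completes the 8 across.
R3C1 = 15 − 8 = 7 completes the 15 across.
R1C1 = 16 − 8 = 8 completes the 16 down.
R1C2 = 13 − 8 = 5 completes the 13 across.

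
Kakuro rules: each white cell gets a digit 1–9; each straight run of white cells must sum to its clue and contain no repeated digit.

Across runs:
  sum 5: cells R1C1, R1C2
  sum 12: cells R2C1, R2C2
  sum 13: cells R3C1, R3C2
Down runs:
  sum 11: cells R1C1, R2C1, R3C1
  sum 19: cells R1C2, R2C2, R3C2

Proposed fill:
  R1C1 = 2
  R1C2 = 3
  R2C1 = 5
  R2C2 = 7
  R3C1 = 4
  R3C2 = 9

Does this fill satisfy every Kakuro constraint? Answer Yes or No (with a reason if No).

Yes

Across: 2+3=5; 5+7=12; 4+9=13. Down: 2+5+4=11; 3+7+9=19. No digit repeats within any run.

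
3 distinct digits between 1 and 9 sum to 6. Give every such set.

3 distinct digits from 1–9 sum between 6 and 24.
Only one set works: {1,2,3}.

{1,2,3}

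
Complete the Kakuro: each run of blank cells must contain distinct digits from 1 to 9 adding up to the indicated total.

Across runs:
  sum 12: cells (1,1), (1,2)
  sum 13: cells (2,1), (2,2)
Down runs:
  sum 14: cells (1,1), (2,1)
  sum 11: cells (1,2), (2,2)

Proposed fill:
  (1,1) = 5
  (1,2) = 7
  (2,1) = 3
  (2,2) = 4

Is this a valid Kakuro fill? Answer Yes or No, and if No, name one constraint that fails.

No — the down run (1,1)–(2,1) sums to 8, not 14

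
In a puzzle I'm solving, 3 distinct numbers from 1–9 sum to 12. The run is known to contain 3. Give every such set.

3 distinct digits from 1–9 sum between 6 and 24.
Keeping only sets containing 3.

{1,3,8}; {2,3,7}; {3,4,5}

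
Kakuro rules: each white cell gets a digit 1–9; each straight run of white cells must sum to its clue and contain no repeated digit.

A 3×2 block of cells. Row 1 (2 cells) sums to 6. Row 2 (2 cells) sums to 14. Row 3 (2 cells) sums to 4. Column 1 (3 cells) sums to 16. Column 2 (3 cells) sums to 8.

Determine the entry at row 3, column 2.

1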